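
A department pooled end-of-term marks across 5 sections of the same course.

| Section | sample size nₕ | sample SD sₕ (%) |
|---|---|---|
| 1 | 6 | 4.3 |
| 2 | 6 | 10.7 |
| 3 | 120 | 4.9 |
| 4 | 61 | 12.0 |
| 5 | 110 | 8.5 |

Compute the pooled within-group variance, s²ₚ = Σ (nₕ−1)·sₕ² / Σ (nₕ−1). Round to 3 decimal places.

1: (6−1)·4.3² = 5·18.49 = 92.45
2: (6−1)·10.7² = 5·114.49 = 572.45
3: (120−1)·4.9² = 119·24.01 = 2857.19
4: (61−1)·12.0² = 60·144 = 8640
5: (110−1)·8.5² = 109·72.25 = 7875.25
Numerator = 20037.34; denominator = Σ(nₕ−1) = 298.
s²ₚ = 20037.34/298 = 67.23940... → 67.239.

67.239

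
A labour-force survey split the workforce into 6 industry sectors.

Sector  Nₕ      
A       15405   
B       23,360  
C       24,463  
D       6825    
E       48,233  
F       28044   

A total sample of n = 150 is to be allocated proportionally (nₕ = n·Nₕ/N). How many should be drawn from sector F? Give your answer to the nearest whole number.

29

Share of sector F = 28044/146330 = 0.19165.
Allocate 150 × 0.19165 = 28.747... → 29.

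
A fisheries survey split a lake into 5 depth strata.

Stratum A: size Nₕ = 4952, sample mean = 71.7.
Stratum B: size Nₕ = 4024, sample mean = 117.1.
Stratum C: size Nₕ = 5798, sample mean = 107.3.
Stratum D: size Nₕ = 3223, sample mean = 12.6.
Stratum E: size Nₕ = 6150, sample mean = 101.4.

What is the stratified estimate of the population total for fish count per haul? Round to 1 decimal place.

Population total = Σ Nₕ·x̄ₕ (each stratum's size times its mean).
4952·71.7 + 4024·117.1 + 5798·107.3 + 3223·12.6 + 6150·101.4 = 355058.4 + 471210.4 + 622125.4 + 40609.8 + 623610 = 2112614.0.

2112614.0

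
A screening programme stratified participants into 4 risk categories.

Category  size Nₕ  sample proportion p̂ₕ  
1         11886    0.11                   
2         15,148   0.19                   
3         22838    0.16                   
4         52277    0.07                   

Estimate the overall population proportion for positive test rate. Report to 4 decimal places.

0.1126

N = 11886 + 15148 + 22838 + 52277 = 102149.
Overall proportion = Σ (Nₕ/N)·p̂ₕ.
Σ Nₕp̂ₕ = 1307.46 + 2878.12 + 3654.08 + 3659.39 = 11499.05.
11499.05 / 102149 = 0.112571... → 0.1126.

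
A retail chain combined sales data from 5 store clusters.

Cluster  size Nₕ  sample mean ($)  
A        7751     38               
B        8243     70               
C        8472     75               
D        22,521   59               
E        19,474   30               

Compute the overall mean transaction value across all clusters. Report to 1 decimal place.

x̄_st = (Σ Nₕx̄ₕ) / (Σ Nₕ) = (7751·38 + 8243·70 + 8472·75 + 22521·59 + 19474·30) / 66461
= 3419907 / 66461 = 51.457... → 51.5.

51.5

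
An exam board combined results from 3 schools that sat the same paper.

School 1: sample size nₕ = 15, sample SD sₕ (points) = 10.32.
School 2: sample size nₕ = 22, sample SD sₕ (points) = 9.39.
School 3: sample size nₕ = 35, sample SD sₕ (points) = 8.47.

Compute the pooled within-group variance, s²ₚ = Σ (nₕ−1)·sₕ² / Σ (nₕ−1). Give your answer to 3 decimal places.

83.795

1: (15−1)·10.32² = 14·106.5024 = 1491.0336
2: (22−1)·9.39² = 21·88.1721 = 1851.6141
3: (35−1)·8.47² = 34·71.7409 = 2439.1906
Numerator = 5781.8383; denominator = Σ(nₕ−1) = 69.
s²ₚ = 5781.8383/69 = 83.79476... → 83.795.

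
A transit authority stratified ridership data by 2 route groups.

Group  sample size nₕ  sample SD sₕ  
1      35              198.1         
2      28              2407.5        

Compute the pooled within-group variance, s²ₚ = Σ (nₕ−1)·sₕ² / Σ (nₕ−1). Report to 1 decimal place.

2587341.0

1: (35−1)·198.1² = 34·39243.61 = 1334282.74
2: (28−1)·2407.5² = 27·5796056.25 = 156493518.75
Numerator = 157827801.49; denominator = Σ(nₕ−1) = 61.
s²ₚ = 157827801.49/61 = 2587341.008... → 2587341.0.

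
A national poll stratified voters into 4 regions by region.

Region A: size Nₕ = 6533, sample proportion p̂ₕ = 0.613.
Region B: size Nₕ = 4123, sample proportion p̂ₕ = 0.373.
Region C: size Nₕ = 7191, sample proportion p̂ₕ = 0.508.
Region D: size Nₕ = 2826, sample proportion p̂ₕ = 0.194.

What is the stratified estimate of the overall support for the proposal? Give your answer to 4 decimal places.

Wₕ = Nₕ/N with N = 20673: 0.3160, 0.1994, 0.3478, 0.1367.
p̂_st = 0.3160·0.613 + 0.1994·0.373 + 0.3478·0.508 + 0.1367·0.194 ≈ 0.471334... → 0.4713.

0.4713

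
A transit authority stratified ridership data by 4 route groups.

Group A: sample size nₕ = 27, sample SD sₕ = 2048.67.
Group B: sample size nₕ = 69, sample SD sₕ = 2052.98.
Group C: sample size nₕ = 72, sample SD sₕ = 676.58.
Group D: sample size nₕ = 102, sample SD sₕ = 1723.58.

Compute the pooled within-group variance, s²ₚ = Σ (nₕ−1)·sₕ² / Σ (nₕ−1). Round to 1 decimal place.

A: (27−1)·2048.67² = 26·4197048.7689 = 109123267.9914
B: (69−1)·2052.98² = 68·4214726.8804 = 286601427.8672
C: (72−1)·676.58² = 71·457760.4964 = 32500995.2444
D: (102−1)·1723.58² = 101·2970728.0164 = 300043529.6564
Numerator = 728269220.7594; denominator = Σ(nₕ−1) = 266.
s²ₚ = 728269220.7594/266 = 2737854.213... → 2737854.2.

2737854.2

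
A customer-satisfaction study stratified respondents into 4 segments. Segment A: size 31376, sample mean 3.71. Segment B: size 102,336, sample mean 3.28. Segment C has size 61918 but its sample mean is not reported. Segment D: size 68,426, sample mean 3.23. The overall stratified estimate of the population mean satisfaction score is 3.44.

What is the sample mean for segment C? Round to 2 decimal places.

3.80

N = 31376 + 102336 + 61918 + 68426 = 264056.
Overall total = μ·N = 3.44·264056 = 908352.64.
Subtract the known strata: 31376·3.71 + 102336·3.28 + 68426·3.23 = 673083.02.
Remaining total for segment C: 908352.64 − 673083.02 = 235269.62.
Divide by its size: 235269.62 / 61918 = 3.7997... → 3.80.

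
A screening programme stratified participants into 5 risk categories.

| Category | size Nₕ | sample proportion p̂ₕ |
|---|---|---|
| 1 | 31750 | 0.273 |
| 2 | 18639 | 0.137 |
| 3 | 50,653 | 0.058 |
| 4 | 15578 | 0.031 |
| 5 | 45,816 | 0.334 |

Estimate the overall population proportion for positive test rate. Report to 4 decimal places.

N = 31750 + 18639 + 50653 + 15578 + 45816 = 162436.
Overall proportion = Σ (Nₕ/N)·p̂ₕ.
Σ Nₕp̂ₕ = 8667.75 + 2553.543 + 2937.874 + 482.918 + 15302.544 = 29944.629.
29944.629 / 162436 = 0.184347... → 0.1843.

0.1843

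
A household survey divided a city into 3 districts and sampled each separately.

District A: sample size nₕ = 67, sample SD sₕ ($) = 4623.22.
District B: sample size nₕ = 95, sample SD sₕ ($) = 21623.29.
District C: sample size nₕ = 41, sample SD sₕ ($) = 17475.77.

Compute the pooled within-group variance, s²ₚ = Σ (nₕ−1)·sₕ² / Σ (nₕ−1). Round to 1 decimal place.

287890316.4

A: (67−1)·4623.22² = 66·21374163.1684 = 1410694769.1144
B: (95−1)·21623.29² = 94·467566670.4241 = 43951267019.8654
C: (41−1)·17475.77² = 40·305402537.0929 = 12216101483.716
Numerator = 57578063272.6958; denominator = Σ(nₕ−1) = 200.
s²ₚ = 57578063272.6958/200 = 287890316.363... → 287890316.4.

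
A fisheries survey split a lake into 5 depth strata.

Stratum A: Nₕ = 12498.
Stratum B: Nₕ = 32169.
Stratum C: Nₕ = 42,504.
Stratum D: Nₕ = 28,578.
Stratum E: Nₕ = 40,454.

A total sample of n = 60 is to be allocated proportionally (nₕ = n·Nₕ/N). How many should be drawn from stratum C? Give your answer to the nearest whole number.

16

Share of stratum C = 42504/156203 = 0.27211.
Allocate 60 × 0.27211 = 16.326... → 16.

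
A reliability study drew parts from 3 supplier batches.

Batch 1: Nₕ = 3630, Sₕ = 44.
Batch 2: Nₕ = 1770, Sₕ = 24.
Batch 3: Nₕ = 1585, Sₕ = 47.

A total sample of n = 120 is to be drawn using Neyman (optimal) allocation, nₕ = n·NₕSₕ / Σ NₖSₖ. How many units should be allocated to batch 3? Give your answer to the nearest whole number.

Σ NₕSₕ = 3630·44 + 1770·24 + 1585·47 = 276695.
Share for 3: 74495/276695 = 0.26923.
n_3 = 120 × 0.26923 = 32.308... → 32.

32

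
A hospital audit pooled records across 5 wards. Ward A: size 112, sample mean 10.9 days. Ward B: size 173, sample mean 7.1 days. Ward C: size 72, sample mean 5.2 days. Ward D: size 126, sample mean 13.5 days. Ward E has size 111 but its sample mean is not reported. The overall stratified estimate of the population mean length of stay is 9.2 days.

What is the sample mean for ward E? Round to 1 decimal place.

8.5

N = 112 + 173 + 72 + 126 + 111 = 594.
Overall total = μ·N = 9.2·594 = 5464.8.
Subtract the known strata: 112·10.9 + 173·7.1 + 72·5.2 + 126·13.5 = 4524.5.
Remaining total for ward E: 5464.8 − 4524.5 = 940.3.
Divide by its size: 940.3 / 111 = 8.471... → 8.5.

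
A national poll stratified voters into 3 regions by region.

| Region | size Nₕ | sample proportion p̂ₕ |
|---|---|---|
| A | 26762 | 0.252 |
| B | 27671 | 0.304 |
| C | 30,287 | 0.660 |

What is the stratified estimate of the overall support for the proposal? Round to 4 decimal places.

N = 26762 + 27671 + 30287 = 84720.
Overall proportion = Σ (Nₕ/N)·p̂ₕ.
Σ Nₕp̂ₕ = 6744.024 + 8411.984 + 19989.42 = 35145.428.
35145.428 / 84720 = 0.414842... → 0.4148.

0.4148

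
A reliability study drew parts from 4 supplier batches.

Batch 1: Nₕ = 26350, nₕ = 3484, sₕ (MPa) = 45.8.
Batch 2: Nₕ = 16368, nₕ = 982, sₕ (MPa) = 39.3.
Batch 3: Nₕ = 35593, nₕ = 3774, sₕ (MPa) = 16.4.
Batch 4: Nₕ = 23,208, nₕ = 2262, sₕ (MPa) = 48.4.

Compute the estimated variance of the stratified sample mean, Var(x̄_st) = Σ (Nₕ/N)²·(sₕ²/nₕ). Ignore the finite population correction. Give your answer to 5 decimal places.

N = 101519. Term for each stratum: Wₕ²sₕ²/nₕ.
Var(x̄_st) = 0.04056200 + 0.04088558 + 0.00876033 + 0.05412263 = 0.14433054 → 0.14433.

0.14433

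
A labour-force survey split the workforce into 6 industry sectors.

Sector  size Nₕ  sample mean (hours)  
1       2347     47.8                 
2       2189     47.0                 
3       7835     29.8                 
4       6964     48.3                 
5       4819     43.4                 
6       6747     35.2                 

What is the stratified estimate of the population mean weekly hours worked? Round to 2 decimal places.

39.85

N = 30901; weights Wₕ = Nₕ/N = (0.0760, 0.0708, 0.2536, 0.2254, 0.1559, 0.2183).
x̄_st = Σ Wₕ·x̄ₕ = 0.0760·47.8 + 0.0708·47.0 + 0.2536·29.8 + 0.2254·48.3 + 0.1559·43.4 + 0.2183·35.2 ≈ 39.8548...
→ 39.85.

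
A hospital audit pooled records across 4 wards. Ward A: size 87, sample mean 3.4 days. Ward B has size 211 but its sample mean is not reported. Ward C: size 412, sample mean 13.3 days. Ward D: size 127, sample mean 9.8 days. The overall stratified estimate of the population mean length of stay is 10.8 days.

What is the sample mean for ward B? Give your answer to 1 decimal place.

Σ Nₕx̄ₕ = N·μ, so 211·x̄_B = 837·10.8 − (87·3.4 + 412·13.3 + 127·9.8).
= 9039.6 − 7020 = 2019.6.
x̄_B = 2019.6 / 211 = 9.572... → 9.6.

9.6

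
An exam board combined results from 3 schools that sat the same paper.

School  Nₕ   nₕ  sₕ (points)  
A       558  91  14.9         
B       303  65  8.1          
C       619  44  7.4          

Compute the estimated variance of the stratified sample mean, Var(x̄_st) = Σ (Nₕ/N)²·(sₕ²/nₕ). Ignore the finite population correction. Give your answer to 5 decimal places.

N = 1480; Wₕ = Nₕ/N.
school A: (558/1480)²·14.9²/91 = 0.34679762
school B: (303/1480)²·8.1²/65 = 0.04230761
school C: (619/1480)²·7.4²/44 = 0.21770511
Sum = 0.60681035 → 0.60681.

0.60681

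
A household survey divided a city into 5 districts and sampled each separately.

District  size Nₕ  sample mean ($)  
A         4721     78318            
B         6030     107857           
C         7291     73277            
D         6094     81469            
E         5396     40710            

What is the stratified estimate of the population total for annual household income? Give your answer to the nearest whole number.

A: 4721·78318 = 369739278
B: 6030·107857 = 650377710
C: 7291·73277 = 534262607
D: 6094·81469 = 496472086
E: 5396·40710 = 219671160
τ̂ = Σ Nₕx̄ₕ = 2270522841.

2270522841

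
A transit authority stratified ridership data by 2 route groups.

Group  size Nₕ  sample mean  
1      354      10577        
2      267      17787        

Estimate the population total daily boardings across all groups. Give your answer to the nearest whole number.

Estimate total by summing Nₕ·x̄ₕ over strata.
354·10577 + 267·17787 = 3744258 + 4749129 = 8493387.

8493387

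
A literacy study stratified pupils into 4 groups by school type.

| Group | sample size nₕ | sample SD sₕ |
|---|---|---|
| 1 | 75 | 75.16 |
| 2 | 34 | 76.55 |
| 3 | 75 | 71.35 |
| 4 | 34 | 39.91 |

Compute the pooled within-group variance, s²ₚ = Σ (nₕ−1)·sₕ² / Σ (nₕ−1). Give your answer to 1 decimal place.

1: (75−1)·75.16² = 74·5649.0256 = 418027.8944
2: (34−1)·76.55² = 33·5859.9025 = 193376.7825
3: (75−1)·71.35² = 74·5090.8225 = 376720.865
4: (34−1)·39.91² = 33·1592.8081 = 52562.6673
Numerator = 1040688.2092; denominator = Σ(nₕ−1) = 214.
s²ₚ = 1040688.2092/214 = 4863.029... → 4863.0.

4863.0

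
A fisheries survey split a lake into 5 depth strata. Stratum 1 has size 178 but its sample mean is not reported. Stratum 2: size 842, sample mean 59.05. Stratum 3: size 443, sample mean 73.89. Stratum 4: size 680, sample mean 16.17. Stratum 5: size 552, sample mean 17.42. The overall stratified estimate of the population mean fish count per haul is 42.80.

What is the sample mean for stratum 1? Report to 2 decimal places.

N = 178 + 842 + 443 + 680 + 552 = 2695.
Overall total = μ·N = 42.80·2695 = 115346.
Subtract the known strata: 842·59.05 + 443·73.89 + 680·16.17 + 552·17.42 = 103064.81.
Remaining total for stratum 1: 115346 − 103064.81 = 12281.19.
Divide by its size: 12281.19 / 178 = 68.9954... → 69.00.

69.00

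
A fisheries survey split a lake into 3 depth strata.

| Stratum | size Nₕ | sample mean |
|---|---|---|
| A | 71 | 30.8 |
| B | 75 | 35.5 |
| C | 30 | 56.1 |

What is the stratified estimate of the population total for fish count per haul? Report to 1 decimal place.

A: 71·30.8 = 2186.8
B: 75·35.5 = 2662.5
C: 30·56.1 = 1683
τ̂ = Σ Nₕx̄ₕ = 6532.3.

6532.3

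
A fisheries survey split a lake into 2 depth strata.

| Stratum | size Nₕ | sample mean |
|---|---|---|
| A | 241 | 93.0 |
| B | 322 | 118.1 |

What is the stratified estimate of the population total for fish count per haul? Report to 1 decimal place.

60441.2

Population total = Σ Nₕ·x̄ₕ (each stratum's size times its mean).
241·93.0 + 322·118.1 = 22413 + 38028.2 = 60441.2.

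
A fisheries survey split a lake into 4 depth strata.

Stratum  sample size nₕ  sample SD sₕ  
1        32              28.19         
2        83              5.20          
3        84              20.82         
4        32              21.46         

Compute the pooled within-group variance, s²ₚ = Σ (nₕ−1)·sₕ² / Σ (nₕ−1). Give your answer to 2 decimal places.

Degrees of freedom: 31 + 82 + 83 + 31 = 227.
Σ(nₕ−1)sₕ² = 31·794.6761 + 82·27.04 + 83·433.4724 + 31·460.5316 = 77106.9279.
s²ₚ = 77106.9279 / 227 = 339.6781... → 339.68.

339.68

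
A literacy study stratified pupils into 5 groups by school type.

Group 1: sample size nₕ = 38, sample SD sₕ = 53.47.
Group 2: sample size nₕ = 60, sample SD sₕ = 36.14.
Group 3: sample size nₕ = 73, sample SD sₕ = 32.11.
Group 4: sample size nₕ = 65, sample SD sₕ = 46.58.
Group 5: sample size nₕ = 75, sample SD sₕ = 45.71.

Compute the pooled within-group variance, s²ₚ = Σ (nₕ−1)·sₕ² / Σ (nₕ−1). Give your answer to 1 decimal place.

1799.2

1: (38−1)·53.47² = 37·2859.0409 = 105784.5133
2: (60−1)·36.14² = 59·1306.0996 = 77059.8764
3: (73−1)·32.11² = 72·1031.0521 = 74235.7512
4: (65−1)·46.58² = 64·2169.6964 = 138860.5696
5: (75−1)·45.71² = 74·2089.4041 = 154615.9034
Numerator = 550556.6139; denominator = Σ(nₕ−1) = 306.
s²ₚ = 550556.6139/306 = 1799.205... → 1799.2.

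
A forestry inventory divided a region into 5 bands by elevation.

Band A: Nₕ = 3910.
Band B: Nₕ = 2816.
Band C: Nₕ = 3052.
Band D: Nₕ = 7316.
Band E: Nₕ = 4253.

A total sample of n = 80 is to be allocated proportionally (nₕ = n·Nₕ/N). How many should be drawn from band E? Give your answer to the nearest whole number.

Share of band E = 4253/21347 = 0.19923.
Allocate 80 × 0.19923 = 15.939... → 16.

16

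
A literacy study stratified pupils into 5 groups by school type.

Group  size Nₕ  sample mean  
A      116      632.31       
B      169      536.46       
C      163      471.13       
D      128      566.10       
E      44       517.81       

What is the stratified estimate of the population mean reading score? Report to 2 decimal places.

N = 116 + 169 + 163 + 128 + 44 = 620.
Overall mean = Σ (Nₕ/N)·x̄ₕ — weight by population share, not a simple average.
Σ Nₕx̄ₕ = 116·632.31 + 169·536.46 + 163·471.13 + 128·566.10 + 44·517.81 = 73347.96 + 90661.74 + 76794.19 + 72460.8 + 22783.64 = 336048.33.
Divide by N: 336048.33 / 620 = 542.0134... → 542.01.

542.01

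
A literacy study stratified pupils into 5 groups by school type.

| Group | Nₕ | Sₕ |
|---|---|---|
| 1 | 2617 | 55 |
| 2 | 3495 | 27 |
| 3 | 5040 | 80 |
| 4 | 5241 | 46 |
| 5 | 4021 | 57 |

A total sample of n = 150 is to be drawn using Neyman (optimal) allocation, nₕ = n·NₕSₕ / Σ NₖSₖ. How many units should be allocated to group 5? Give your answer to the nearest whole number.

Σ NₕSₕ = 2617·55 + 3495·27 + 5040·80 + 5241·46 + 4021·57 = 1111783.
Share for 5: 229197/1111783 = 0.20615.
n_5 = 150 × 0.20615 = 30.923... → 31.

31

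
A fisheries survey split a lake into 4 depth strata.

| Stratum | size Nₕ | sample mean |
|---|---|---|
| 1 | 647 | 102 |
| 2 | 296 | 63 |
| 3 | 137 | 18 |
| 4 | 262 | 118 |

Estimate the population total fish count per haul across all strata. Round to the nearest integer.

1: 647·102 = 65994
2: 296·63 = 18648
3: 137·18 = 2466
4: 262·118 = 30916
τ̂ = Σ Nₕx̄ₕ = 118024.

118024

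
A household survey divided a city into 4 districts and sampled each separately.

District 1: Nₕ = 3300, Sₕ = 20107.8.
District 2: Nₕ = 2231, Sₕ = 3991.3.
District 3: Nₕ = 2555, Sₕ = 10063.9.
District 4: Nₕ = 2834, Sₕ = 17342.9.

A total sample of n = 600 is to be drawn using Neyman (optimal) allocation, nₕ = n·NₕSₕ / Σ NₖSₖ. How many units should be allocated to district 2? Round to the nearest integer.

36

Σ NₕSₕ = 3300·20107.8 + 2231·3991.3 + 2555·10063.9 + 2834·17342.9 = 150123373.4.
Share for 2: 8904590.3/150123373.4 = 0.05932.
n_2 = 600 × 0.05932 = 35.589... → 36.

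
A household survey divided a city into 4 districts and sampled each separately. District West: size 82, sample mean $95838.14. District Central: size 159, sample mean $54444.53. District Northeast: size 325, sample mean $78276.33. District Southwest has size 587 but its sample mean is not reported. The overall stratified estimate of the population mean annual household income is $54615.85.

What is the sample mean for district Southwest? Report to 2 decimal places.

35803.85

Σ Nₕx̄ₕ = N·μ, so 587·x̄_Southwest = 1153·54615.85 − (82·95838.14 + 159·54444.53 + 325·78276.33).
= 62972075.05 − 41955215 = 21016860.05.
x̄_Southwest = 21016860.05 / 587 = 35803.8502... → 35803.85.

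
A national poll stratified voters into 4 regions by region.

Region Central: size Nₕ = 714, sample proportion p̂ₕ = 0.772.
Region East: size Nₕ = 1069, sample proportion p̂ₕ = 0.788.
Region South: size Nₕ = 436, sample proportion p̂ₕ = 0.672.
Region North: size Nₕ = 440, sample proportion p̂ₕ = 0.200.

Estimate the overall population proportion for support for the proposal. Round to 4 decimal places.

0.6674

Wₕ = Nₕ/N with N = 2659: 0.2685, 0.4020, 0.1640, 0.1655.
p̂_st = 0.2685·0.772 + 0.4020·0.788 + 0.1640·0.672 + 0.1655·0.200 ≈ 0.667383... → 0.6674.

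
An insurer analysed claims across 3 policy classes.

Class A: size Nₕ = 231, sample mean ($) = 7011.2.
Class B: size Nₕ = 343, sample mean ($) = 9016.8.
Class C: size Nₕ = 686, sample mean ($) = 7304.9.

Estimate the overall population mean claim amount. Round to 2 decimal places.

N = 1260; weights Wₕ = Nₕ/N = (0.1833, 0.2722, 0.5444).
x̄_st = Σ Wₕ·x̄ₕ = 0.1833·7011.2 + 0.2722·9016.8 + 0.5444·7304.9 ≈ 7717.0722...
→ 7717.07.

7717.07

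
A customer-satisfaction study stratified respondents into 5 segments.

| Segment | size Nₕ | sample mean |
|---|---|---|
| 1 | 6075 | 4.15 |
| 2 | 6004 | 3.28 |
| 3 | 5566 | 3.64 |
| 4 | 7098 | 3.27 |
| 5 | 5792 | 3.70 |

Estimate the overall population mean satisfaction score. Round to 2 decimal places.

N = 30535; weights Wₕ = Nₕ/N = (0.1990, 0.1966, 0.1823, 0.2325, 0.1897).
x̄_st = Σ Wₕ·x̄ₕ = 0.1990·4.15 + 0.1966·3.28 + 0.1823·3.64 + 0.2325·3.27 + 0.1897·3.70 ≈ 3.5961...
→ 3.60.

3.60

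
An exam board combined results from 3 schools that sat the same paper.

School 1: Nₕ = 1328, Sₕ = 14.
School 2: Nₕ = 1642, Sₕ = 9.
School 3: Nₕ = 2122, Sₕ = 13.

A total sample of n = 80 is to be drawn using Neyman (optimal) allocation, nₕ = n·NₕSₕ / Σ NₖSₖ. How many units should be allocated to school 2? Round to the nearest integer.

1: NₕSₕ = 1328·14 = 18592
2: NₕSₕ = 1642·9 = 14778
3: NₕSₕ = 2122·13 = 27586
Σ NₕSₕ = 60956.
n_2 = 80·14778/60956 = 19.395... → 19.

19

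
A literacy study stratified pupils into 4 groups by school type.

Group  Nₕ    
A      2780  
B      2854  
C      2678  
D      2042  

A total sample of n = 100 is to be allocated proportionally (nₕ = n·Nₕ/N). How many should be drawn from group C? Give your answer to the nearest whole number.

Share of group C = 2678/10354 = 0.25864.
Allocate 100 × 0.25864 = 25.864... → 26.

26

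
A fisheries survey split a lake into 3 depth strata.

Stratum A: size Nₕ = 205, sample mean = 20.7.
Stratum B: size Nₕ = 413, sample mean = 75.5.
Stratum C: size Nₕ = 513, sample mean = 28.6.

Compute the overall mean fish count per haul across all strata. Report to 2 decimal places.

x̄_st = (Σ Nₕx̄ₕ) / (Σ Nₕ) = (205·20.7 + 413·75.5 + 513·28.6) / 1131
= 50096.8 / 1131 = 44.2943... → 44.29.

44.29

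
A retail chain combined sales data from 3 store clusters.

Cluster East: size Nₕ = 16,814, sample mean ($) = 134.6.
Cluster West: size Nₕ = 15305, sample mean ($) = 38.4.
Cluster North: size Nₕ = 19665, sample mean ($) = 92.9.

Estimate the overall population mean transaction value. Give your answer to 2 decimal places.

N = 16814 + 15305 + 19665 = 51784.
Overall mean = Σ (Nₕ/N)·x̄ₕ — weight by population share, not a simple average.
Σ Nₕx̄ₕ = 16814·134.6 + 15305·38.4 + 19665·92.9 = 2263164.4 + 587712 + 1826878.5 = 4677754.9.
Divide by N: 4677754.9 / 51784 = 90.3321... → 90.33.

90.33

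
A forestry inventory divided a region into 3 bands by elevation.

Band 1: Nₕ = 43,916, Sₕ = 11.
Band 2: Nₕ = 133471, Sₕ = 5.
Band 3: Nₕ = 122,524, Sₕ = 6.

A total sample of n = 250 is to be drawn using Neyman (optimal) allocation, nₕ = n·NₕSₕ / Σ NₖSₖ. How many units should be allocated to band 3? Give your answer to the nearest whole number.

97

1: NₕSₕ = 43916·11 = 483076
2: NₕSₕ = 133471·5 = 667355
3: NₕSₕ = 122524·6 = 735144
Σ NₕSₕ = 1885575.
n_3 = 250·735144/1885575 = 97.469... → 97.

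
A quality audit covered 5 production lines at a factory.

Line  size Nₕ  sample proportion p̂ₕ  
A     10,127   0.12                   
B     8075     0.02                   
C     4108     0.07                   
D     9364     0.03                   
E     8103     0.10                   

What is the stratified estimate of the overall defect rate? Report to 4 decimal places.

N = 10127 + 8075 + 4108 + 9364 + 8103 = 39777.
Overall proportion = Σ (Nₕ/N)·p̂ₕ.
Σ Nₕp̂ₕ = 1215.24 + 161.5 + 287.56 + 280.92 + 810.3 = 2755.52.
2755.52 / 39777 = 0.069274... → 0.0693.

0.0693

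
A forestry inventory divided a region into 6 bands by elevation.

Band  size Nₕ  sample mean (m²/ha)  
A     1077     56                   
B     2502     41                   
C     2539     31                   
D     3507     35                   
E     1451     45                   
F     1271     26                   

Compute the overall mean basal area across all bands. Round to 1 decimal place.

N = 12347; weights Wₕ = Nₕ/N = (0.0872, 0.2026, 0.2056, 0.2840, 0.1175, 0.1029).
x̄_st = Σ Wₕ·x̄ₕ = 0.0872·56 + 0.2026·41 + 0.2056·31 + 0.2840·35 + 0.1175·45 + 0.1029·26 ≈ 37.474...
→ 37.5.

37.5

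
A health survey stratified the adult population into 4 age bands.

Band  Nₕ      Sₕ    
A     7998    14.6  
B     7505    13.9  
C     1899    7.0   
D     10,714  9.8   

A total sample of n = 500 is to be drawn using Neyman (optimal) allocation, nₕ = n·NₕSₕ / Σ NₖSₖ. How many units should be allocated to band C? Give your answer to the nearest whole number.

A: NₕSₕ = 7998·14.6 = 116770.8
B: NₕSₕ = 7505·13.9 = 104319.5
C: NₕSₕ = 1899·7.0 = 13293
D: NₕSₕ = 10714·9.8 = 104997.2
Σ NₕSₕ = 339380.5.
n_C = 500·13293/339380.5 = 19.584... → 20.

20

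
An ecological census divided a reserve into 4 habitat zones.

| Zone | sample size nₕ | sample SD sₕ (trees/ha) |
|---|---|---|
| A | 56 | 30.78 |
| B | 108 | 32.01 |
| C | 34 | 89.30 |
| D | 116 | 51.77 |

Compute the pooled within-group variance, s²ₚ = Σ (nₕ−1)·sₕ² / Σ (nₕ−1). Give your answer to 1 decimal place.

A: (56−1)·30.78² = 55·947.4084 = 52107.462
B: (108−1)·32.01² = 107·1024.6401 = 109636.4907
C: (34−1)·89.30² = 33·7974.49 = 263158.17
D: (116−1)·51.77² = 115·2680.1329 = 308215.2835
Numerator = 733117.4062; denominator = Σ(nₕ−1) = 310.
s²ₚ = 733117.4062/310 = 2364.895... → 2364.9.

2364.9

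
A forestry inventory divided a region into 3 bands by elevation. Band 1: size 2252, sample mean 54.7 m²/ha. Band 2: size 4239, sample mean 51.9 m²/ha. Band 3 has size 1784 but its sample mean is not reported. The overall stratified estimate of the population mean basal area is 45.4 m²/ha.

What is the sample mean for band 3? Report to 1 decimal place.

Σ Nₕx̄ₕ = N·μ, so 1784·x̄_3 = 8275·45.4 − (2252·54.7 + 4239·51.9).
= 375685 − 343188.5 = 32496.5.
x̄_3 = 32496.5 / 1784 = 18.216... → 18.2.

18.2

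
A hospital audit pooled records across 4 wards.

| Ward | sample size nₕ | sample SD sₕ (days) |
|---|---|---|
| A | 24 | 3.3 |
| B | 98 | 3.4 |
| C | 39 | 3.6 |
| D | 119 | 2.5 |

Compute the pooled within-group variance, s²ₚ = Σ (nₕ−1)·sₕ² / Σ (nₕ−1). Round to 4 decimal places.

9.4267

Degrees of freedom: 23 + 97 + 38 + 118 = 276.
Σ(nₕ−1)sₕ² = 23·10.89 + 97·11.56 + 38·12.96 + 118·6.25 = 2601.77.
s²ₚ = 2601.77 / 276 = 9.426703... → 9.4267.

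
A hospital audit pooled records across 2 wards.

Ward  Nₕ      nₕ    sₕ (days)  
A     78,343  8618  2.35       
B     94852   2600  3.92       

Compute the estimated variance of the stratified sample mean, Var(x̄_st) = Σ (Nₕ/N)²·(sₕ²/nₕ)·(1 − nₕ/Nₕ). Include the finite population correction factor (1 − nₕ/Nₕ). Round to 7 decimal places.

N = 173195; Wₕ = Nₕ/N.
ward A: (78343/173195)²·2.35²/8618·(1 − 8618/78343) = 0.0001166937
ward B: (94852/173195)²·3.92²/2600·(1 − 2600/94852) = 0.0017240520
Sum = 0.0018407457 → 0.0018407.

0.0018407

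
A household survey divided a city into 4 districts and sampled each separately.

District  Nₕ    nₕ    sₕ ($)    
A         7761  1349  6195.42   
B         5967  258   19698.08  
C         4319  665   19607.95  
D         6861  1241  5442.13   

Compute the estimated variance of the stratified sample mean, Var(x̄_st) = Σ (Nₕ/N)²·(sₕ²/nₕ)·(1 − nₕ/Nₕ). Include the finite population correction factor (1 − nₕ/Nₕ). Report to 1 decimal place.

101050.6

N = 24908; Wₕ = Nₕ/N.
district A: (7761/24908)²·6195.42²/1349·(1 − 1349/7761) = 2282.2491
district B: (5967/24908)²·19698.08²/258·(1 − 258/5967) = 82578.3982
district C: (4319/24908)²·19607.95²/665·(1 − 665/4319) = 14706.7520
district D: (6861/24908)²·5442.13²/1241·(1 − 1241/6861) = 1483.2422
Sum = 101050.6415 → 101050.6.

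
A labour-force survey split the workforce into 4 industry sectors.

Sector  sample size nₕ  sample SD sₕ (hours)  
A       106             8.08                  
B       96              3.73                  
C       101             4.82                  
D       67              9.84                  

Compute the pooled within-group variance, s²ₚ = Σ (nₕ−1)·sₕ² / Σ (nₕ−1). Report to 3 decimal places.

A: (106−1)·8.08² = 105·65.2864 = 6855.072
B: (96−1)·3.73² = 95·13.9129 = 1321.7255
C: (101−1)·4.82² = 100·23.2324 = 2323.24
D: (67−1)·9.84² = 66·96.8256 = 6390.4896
Numerator = 16890.5271; denominator = Σ(nₕ−1) = 366.
s²ₚ = 16890.5271/366 = 46.14898... → 46.149.

46.149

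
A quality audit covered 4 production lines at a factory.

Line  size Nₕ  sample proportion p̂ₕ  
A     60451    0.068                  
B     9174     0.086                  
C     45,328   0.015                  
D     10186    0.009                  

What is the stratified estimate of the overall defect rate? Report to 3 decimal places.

0.045

N = 60451 + 9174 + 45328 + 10186 = 125139.
Overall proportion = Σ (Nₕ/N)·p̂ₕ.
Σ Nₕp̂ₕ = 4110.668 + 788.964 + 679.92 + 91.674 = 5671.226.
5671.226 / 125139 = 0.04532... → 0.045.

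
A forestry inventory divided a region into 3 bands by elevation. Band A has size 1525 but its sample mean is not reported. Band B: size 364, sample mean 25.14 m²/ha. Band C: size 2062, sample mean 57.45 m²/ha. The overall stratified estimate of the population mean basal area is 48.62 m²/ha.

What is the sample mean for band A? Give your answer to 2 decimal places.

N = 1525 + 364 + 2062 = 3951.
Overall total = μ·N = 48.62·3951 = 192097.62.
Subtract the known strata: 364·25.14 + 2062·57.45 = 127612.86.
Remaining total for band A: 192097.62 − 127612.86 = 64484.76.
Divide by its size: 64484.76 / 1525 = 42.2851... → 42.29.

42.29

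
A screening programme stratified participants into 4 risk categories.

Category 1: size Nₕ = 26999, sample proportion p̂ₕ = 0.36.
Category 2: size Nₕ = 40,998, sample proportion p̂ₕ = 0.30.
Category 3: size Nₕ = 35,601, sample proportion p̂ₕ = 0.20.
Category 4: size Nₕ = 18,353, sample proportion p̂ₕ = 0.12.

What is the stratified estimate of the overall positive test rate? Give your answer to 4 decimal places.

0.2570

N = 26999 + 40998 + 35601 + 18353 = 121951.
Overall proportion = Σ (Nₕ/N)·p̂ₕ.
Σ Nₕp̂ₕ = 9719.64 + 12299.4 + 7120.2 + 2202.36 = 31341.6.
31341.6 / 121951 = 0.257002... → 0.2570.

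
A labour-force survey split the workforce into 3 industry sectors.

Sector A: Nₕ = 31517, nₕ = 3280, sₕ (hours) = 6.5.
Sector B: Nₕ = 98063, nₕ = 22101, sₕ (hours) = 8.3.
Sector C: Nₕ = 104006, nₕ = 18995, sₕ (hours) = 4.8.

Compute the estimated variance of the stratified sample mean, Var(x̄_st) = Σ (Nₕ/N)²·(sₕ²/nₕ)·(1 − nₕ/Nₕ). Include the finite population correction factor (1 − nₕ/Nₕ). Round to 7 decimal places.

N = 233586; Wₕ = Nₕ/N.
sector A: (31517/233586)²·6.5²/3280·(1 − 3280/31517) = 0.0002100984
sector B: (98063/233586)²·8.3²/22101·(1 − 22101/98063) = 0.0004255516
sector C: (104006/233586)²·4.8²/18995·(1 − 18995/104006) = 0.0001965545
Sum = 0.0008322045 → 0.0008322.

0.0008322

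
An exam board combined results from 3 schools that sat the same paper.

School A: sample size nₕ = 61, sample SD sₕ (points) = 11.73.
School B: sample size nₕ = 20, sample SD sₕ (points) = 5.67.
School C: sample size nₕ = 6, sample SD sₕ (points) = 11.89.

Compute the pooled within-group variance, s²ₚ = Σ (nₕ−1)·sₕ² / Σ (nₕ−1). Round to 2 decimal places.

113.97

A: (61−1)·11.73² = 60·137.5929 = 8255.574
B: (20−1)·5.67² = 19·32.1489 = 610.8291
C: (6−1)·11.89² = 5·141.3721 = 706.8605
Numerator = 9573.2636; denominator = Σ(nₕ−1) = 84.
s²ₚ = 9573.2636/84 = 113.9674... → 113.97.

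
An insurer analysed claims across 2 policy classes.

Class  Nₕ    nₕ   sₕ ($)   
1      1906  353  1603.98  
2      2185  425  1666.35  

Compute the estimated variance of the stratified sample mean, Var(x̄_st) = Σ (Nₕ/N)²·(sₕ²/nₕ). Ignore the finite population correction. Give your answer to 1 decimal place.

N = 4091; Wₕ = Nₕ/N.
class 1: (1906/4091)²·1603.98²/353 = 1582.0129
class 2: (2185/4091)²·1666.35²/425 = 1863.7491
Sum = 3445.7620 → 3445.8.

3445.8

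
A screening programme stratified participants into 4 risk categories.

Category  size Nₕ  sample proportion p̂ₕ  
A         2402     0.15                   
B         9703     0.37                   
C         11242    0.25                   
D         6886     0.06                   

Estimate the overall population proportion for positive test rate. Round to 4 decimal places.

0.2373

N = 2402 + 9703 + 11242 + 6886 = 30233.
Overall proportion = Σ (Nₕ/N)·p̂ₕ.
Σ Nₕp̂ₕ = 360.3 + 3590.11 + 2810.5 + 413.16 = 7174.07.
7174.07 / 30233 = 0.237293... → 0.2373.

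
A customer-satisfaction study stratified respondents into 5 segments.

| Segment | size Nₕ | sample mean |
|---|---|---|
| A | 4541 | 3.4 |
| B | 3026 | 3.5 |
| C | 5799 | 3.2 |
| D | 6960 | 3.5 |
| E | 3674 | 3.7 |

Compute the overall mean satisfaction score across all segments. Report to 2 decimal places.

N = 24000; weights Wₕ = Nₕ/N = (0.1892, 0.1261, 0.2416, 0.2900, 0.1531).
x̄_st = Σ Wₕ·x̄ₕ = 0.1892·3.4 + 0.1261·3.5 + 0.2416·3.2 + 0.2900·3.5 + 0.1531·3.7 ≈ 3.4392...
→ 3.44.

3.44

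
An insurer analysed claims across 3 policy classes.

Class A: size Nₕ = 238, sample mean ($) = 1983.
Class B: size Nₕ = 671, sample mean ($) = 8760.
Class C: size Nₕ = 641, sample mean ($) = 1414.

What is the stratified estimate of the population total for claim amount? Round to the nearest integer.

7256288

Estimate total by summing Nₕ·x̄ₕ over strata.
238·1983 + 671·8760 + 641·1414 = 471954 + 5877960 + 906374 = 7256288.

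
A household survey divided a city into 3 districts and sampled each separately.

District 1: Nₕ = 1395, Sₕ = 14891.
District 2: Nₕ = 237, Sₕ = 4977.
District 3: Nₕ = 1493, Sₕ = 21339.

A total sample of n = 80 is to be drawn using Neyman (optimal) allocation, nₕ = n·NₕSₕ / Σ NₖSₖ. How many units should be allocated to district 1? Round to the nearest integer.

1: NₕSₕ = 1395·14891 = 20772945
2: NₕSₕ = 237·4977 = 1179549
3: NₕSₕ = 1493·21339 = 31859127
Σ NₕSₕ = 53811621.
n_1 = 80·20772945/53811621 = 30.882... → 31.

31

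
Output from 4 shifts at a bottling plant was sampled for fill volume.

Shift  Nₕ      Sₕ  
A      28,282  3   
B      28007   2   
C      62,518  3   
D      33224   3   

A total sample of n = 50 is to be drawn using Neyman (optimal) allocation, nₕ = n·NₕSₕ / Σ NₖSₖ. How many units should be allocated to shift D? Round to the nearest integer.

12

Σ NₕSₕ = 28282·3 + 28007·2 + 62518·3 + 33224·3 = 428086.
Share for D: 99672/428086 = 0.23283.
n_D = 50 × 0.23283 = 11.642... → 12.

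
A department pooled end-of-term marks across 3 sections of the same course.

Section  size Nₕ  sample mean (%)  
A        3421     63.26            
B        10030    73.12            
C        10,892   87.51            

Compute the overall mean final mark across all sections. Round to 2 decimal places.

N = 3421 + 10030 + 10892 = 24343.
Overall mean = Σ (Nₕ/N)·x̄ₕ — weight by population share, not a simple average.
Σ Nₕx̄ₕ = 3421·63.26 + 10030·73.12 + 10892·87.51 = 216412.46 + 733393.6 + 953158.92 = 1902964.98.
Divide by N: 1902964.98 / 24343 = 78.1730... → 78.17.

78.17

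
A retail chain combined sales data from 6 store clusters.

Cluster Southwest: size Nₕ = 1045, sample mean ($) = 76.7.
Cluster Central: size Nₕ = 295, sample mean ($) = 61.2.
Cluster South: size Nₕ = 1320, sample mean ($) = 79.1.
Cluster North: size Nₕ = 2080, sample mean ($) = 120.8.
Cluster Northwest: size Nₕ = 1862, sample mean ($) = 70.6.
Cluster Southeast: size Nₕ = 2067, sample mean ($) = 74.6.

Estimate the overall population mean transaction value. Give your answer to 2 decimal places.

85.31

x̄_st = (Σ Nₕx̄ₕ) / (Σ Nₕ) = (1045·76.7 + 295·61.2 + 1320·79.1 + 2080·120.8 + 1862·70.6 + 2067·74.6) / 8669
= 739536.9 / 8669 = 85.3082... → 85.31.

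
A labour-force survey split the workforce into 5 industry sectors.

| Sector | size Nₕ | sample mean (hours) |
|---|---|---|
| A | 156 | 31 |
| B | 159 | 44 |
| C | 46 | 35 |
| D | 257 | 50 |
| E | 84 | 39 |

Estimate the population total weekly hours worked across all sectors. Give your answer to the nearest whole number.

Population total = Σ Nₕ·x̄ₕ (each stratum's size times its mean).
156·31 + 159·44 + 46·35 + 257·50 + 84·39 = 4836 + 6996 + 1610 + 12850 + 3276 = 29568.

29568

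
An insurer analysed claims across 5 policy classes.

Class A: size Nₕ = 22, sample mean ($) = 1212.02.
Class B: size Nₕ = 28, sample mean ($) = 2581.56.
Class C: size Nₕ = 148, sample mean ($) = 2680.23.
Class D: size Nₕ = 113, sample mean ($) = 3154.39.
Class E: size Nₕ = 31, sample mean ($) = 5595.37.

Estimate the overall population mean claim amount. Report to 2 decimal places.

2998.61

N = 342; weights Wₕ = Nₕ/N = (0.0643, 0.0819, 0.4327, 0.3304, 0.0906).
x̄_st = Σ Wₕ·x̄ₕ = 0.0643·1212.02 + 0.0819·2581.56 + 0.4327·2680.23 + 0.3304·3154.39 + 0.0906·5595.37 ≈ 2998.6102...
→ 2998.61.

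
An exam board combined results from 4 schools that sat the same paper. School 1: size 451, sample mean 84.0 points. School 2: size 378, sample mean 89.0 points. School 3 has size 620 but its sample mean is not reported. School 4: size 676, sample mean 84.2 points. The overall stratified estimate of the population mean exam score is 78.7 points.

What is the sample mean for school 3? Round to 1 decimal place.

62.6

Σ Nₕx̄ₕ = N·μ, so 620·x̄_3 = 2125·78.7 − (451·84.0 + 378·89.0 + 676·84.2).
= 167237.5 − 128445.2 = 38792.3.
x̄_3 = 38792.3 / 620 = 62.568... → 62.6.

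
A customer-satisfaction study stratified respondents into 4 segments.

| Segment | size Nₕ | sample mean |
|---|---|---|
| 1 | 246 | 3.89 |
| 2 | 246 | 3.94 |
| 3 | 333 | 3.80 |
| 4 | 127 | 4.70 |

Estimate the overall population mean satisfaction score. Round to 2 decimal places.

N = 952; weights Wₕ = Nₕ/N = (0.2584, 0.2584, 0.3498, 0.1334).
x̄_st = Σ Wₕ·x̄ₕ = 0.2584·3.89 + 0.2584·3.94 + 0.3498·3.80 + 0.1334·4.70 ≈ 3.9795...
→ 3.98.

3.98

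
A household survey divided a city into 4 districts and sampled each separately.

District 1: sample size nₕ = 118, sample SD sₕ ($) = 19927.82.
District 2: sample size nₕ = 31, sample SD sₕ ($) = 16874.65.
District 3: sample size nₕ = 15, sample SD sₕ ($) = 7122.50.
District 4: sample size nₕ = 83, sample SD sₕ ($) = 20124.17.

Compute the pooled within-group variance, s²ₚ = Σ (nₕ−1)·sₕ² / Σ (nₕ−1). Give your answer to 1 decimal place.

Degrees of freedom: 117 + 30 + 14 + 82 = 243.
Σ(nₕ−1)sₕ² = 117·397118009.9524 + 30·284753812.6225 + 14·50730006.25 + 82·404982218.1889 = 88924183522.0956.
s²ₚ = 88924183522.0956 / 243 = 365943142.066... → 365943142.1.

365943142.1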